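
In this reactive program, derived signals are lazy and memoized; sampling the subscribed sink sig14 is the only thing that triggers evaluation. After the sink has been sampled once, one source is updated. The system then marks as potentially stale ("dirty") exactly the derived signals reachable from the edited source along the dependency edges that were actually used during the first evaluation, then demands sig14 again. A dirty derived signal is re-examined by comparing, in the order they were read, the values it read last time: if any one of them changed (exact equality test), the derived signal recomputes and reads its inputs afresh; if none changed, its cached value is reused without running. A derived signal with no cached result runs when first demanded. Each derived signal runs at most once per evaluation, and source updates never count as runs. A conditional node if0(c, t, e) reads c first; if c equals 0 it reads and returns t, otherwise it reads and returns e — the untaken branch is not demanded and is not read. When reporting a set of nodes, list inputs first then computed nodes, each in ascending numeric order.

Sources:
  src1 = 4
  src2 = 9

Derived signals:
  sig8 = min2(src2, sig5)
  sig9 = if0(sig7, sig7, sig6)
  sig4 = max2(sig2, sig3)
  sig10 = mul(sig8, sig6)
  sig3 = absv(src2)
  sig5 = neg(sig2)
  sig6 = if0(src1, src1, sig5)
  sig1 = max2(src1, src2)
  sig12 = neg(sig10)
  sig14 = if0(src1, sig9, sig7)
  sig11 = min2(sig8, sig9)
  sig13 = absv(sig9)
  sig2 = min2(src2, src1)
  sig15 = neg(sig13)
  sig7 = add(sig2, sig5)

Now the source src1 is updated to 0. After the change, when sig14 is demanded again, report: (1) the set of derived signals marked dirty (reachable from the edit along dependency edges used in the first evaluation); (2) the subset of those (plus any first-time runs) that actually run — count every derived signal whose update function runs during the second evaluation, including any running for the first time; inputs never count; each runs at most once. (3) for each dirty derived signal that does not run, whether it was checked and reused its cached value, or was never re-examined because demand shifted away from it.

The edit dirties: sig2, sig5, sig7, sig14.
5 derived signals run: sig2, sig5, sig7, sig9, sig14.
No dirty derived signal escaped a run.
Note the branch switch — sig9 had no cache and runs now for the first time.

First demand of the output computes:
  sig2 = min2(9, 4) = 4
  sig5 = neg(4) = -4
  sig7 = add(4, -4) = 0
  sig14 = if0(src1=4 -> else branch sig7) = 0

After the edit, cleaning proceeds:
  sig2: a read changed (src1 4->0) — executes, giving 0.
  sig5: a read changed (sig2 4->0) — executes, giving 0.
  sig7: a read changed (sig2 4->0; sig5 -4->0) — executes, giving 0 — identical to its old value.
  sig9: had never run; runs now, result 0.
  sig14: a read changed (src1 4->0) — executes, giving 0 — identical to its old value.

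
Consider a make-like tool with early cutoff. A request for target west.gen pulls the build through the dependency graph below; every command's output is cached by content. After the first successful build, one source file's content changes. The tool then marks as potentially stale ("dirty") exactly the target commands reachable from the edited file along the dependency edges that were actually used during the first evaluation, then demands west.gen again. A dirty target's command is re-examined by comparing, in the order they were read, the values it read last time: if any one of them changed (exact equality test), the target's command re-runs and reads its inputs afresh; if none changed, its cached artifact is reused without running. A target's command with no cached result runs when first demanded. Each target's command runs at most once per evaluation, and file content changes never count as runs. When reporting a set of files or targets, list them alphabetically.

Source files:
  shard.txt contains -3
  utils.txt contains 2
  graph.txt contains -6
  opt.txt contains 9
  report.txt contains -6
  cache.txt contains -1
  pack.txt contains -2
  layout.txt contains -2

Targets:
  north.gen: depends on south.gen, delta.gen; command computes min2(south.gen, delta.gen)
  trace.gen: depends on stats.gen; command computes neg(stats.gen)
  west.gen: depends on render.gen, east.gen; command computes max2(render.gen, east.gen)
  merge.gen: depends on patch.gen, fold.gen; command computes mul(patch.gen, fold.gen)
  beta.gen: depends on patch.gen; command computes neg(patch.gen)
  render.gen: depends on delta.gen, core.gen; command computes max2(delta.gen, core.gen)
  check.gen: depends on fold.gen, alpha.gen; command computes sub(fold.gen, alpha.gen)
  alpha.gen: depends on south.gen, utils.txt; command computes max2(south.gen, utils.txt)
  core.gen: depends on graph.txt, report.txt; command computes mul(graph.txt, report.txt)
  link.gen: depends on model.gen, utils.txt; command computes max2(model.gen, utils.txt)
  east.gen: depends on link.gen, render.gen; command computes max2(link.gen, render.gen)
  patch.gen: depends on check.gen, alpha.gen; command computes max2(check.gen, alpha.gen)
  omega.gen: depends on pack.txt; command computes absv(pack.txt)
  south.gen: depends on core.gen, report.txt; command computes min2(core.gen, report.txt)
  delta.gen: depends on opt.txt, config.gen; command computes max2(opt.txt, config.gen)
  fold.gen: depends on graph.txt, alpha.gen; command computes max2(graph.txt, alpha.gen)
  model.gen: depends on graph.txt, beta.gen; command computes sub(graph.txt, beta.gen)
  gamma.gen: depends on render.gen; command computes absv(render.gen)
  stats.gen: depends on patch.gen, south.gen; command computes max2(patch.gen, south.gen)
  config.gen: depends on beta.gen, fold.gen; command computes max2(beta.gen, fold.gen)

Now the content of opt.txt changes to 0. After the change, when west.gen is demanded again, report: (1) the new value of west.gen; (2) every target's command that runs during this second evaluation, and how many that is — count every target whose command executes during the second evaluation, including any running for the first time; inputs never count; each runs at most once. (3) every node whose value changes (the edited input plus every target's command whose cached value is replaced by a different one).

First demand of the output computes:
  core.gen = mul(-6, -6) = 36
  south.gen = min2(36, -6) = -6
  alpha.gen = max2(-6, 2) = 2
  fold.gen = max2(-6, 2) = 2
  check.gen = sub(2, 2) = 0
  patch.gen = max2(0, 2) = 2
  beta.gen = neg(2) = -2
  config.gen = max2(-2, 2) = 2
  delta.gen = max2(9, 2) = 9
  model.gen = sub(-6, -2) = -4
  link.gen = max2(-4, 2) = 2
  render.gen = max2(9, 36) = 36
  east.gen = max2(2, 36) = 36
  west.gen = max2(36, 36) = 36

After the edit, cleaning proceeds:
  delta.gen: a read changed (opt.txt 9->0) — executes, giving 2.
  render.gen: a read changed (delta.gen 9->2) — executes, giving 36 — identical to its old value.
  east.gen: dirty, but its reads are unchanged (link.gen unchanged, render.gen unchanged); cached 36 stands.
  west.gen: dirty, but its reads are unchanged (render.gen unchanged, east.gen unchanged); cached 36 stands.

Note the absorption at render.gen: it re-runs yet its value is the same, leaving the output's value untouched.

Demanding west.gen again yields 36.
2 target commands run: delta.gen, render.gen.
The nodes whose values change: delta.gen, opt.txt.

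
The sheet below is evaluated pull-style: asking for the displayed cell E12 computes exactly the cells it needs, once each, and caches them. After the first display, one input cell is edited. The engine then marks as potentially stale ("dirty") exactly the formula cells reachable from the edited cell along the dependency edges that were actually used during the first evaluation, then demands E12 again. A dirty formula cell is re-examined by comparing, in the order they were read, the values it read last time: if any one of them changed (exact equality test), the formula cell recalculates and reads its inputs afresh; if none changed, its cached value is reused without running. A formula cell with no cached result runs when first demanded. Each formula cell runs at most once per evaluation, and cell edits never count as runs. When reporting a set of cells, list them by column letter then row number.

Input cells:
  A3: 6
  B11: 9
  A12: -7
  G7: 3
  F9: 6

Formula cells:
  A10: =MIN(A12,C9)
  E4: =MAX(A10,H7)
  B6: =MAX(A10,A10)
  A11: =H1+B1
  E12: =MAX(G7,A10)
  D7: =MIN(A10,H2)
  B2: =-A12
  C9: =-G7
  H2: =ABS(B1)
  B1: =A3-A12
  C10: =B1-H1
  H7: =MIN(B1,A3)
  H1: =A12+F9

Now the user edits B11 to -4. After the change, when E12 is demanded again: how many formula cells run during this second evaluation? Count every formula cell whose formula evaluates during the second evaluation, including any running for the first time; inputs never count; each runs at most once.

First demand of the output computes:
  C9 = -(3) = -3
  A10 = MIN(-7, -3) = -7
  E12 = MAX(3, -7) = 3

After the edit, cleaning proceeds:
  no node depends on B11 at all; the second demand re-runs nothing.

Note the shortcut — nothing in the graph depends on B11 at all, so no recomputation happens.

0 formula cells run: none.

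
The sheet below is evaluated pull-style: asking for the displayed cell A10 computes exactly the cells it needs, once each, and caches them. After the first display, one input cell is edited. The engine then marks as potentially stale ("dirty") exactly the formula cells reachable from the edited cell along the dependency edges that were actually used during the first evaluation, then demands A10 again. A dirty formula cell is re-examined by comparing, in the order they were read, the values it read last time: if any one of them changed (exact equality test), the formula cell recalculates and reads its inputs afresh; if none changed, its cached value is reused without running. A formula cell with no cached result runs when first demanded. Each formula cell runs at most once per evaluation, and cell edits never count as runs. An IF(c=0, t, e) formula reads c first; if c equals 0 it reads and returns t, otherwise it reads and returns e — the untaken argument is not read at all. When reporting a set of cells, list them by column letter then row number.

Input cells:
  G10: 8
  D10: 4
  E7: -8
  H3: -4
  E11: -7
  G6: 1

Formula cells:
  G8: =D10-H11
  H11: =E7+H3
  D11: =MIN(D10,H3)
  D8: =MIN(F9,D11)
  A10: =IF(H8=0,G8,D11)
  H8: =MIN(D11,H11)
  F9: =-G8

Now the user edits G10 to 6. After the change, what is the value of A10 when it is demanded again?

Demanding A10 again yields -4.
Note the shortcut — nothing in the graph depends on G10 at all, so no recomputation happens.

First demand of the output computes:
  D11 = MIN(4, -4) = -4
  H11 = -8 + -4 = -12
  H8 = MIN(-4, -12) = -12
  A10 = IF(H8=0: H8=-12 -> else branch D11) = -4

After the edit, cleaning proceeds:
  no node depends on G10 at all; the second demand re-runs nothing.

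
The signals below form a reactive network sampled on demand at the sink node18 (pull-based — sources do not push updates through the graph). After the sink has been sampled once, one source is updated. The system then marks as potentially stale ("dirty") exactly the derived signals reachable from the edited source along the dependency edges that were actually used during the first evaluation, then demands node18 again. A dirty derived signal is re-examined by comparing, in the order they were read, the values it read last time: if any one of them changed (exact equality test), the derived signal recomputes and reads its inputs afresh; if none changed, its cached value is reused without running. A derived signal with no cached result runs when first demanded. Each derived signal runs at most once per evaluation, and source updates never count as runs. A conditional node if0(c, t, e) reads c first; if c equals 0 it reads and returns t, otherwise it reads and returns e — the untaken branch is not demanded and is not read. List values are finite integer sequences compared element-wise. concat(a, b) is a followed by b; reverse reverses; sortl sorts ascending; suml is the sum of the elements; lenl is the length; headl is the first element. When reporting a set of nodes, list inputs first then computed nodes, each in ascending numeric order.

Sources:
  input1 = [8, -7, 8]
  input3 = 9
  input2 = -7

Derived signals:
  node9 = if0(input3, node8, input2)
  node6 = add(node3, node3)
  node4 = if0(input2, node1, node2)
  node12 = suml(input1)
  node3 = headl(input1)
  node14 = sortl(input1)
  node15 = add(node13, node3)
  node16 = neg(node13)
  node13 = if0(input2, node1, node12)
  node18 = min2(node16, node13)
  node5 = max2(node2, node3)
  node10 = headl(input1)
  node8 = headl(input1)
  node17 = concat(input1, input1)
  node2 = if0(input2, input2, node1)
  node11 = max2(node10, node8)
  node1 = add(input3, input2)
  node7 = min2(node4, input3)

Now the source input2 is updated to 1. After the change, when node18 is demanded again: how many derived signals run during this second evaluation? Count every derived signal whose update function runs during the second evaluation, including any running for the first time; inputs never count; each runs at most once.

Initial pass — values computed on the first demand:
  node12 = suml([8, -7, 8]) = 9
  node13 = if0(input2=-7 -> else branch node12) = 9
  node16 = neg(9) = -9
  node18 = min2(-9, 9) = -9

Second demand — change propagation:
  node13: re-runs because input2 -7->1; new result 9 (unchanged).
  node16: re-examined; everything it read last time is the same (node13 unchanged) — cache -9 kept, no run.
  node18: re-examined; everything it read last time is the same (node16 unchanged, node13 unchanged) — cache -9 kept, no run.

The important point: node13 recomputes to an identical value, and the output ends up unchanged.

Run set: node13 (1 run).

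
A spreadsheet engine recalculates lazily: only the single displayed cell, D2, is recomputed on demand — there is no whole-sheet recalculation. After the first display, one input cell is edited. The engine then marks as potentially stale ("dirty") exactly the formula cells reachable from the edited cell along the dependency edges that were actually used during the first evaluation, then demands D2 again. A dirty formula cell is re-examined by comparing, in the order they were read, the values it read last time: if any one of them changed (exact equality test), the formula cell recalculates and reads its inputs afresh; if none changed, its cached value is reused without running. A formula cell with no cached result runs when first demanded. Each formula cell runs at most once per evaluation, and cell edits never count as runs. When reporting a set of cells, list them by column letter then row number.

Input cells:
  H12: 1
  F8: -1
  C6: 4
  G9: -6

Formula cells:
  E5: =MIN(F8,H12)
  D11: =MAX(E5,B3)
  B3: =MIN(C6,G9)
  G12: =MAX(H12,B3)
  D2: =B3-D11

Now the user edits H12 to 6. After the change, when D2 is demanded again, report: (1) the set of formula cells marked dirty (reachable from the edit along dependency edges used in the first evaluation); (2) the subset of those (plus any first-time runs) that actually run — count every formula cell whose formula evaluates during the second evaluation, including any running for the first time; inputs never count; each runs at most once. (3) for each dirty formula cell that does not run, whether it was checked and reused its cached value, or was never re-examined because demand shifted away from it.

Marked dirty: D2, D11, E5.
Formula cells that run: E5 — 1 in total.
Checked but reused from cache: D2, D11.
Key observation: the change is absorbed at E5 — it re-runs but produces the same value, and the output's value is unchanged.

First evaluation (everything demanded from the output):
  B3 = MIN(4, -6) = -6
  E5 = MIN(-1, 1) = -1
  D11 = MAX(-1, -6) = -1
  D2 = -6 - -1 = -5

Propagation after the edit:
  E5: runs — H12 1->6; result -1 (same value as before).
  D11: checked — values it read are unchanged (E5 unchanged, B3 unchanged); reused cached -1 without running.
  D2: checked — values it read are unchanged (B3 unchanged, D11 unchanged); reused cached -5 without running.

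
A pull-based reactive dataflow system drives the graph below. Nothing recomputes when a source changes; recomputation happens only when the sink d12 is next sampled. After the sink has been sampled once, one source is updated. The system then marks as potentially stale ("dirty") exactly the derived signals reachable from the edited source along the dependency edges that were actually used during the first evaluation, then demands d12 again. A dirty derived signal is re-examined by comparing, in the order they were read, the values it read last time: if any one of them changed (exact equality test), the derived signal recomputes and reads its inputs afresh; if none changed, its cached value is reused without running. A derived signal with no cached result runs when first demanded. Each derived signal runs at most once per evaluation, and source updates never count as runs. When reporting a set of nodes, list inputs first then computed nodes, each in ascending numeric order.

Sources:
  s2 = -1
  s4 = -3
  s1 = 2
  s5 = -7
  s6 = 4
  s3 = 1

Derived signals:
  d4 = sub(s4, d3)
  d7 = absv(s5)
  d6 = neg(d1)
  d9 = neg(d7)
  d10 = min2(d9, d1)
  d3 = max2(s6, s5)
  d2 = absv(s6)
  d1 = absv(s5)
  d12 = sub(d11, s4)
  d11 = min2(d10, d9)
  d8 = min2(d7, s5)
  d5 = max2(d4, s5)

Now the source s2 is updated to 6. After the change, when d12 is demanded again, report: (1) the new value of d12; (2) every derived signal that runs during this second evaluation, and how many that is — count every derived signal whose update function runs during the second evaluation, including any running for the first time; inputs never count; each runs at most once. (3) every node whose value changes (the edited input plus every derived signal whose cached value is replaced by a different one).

First evaluation (everything demanded from the output):
  d1 = absv(-7) = 7
  d7 = absv(-7) = 7
  d9 = neg(7) = -7
  d10 = min2(-7, 7) = -7
  d11 = min2(-7, -7) = -7
  d12 = sub(-7, -3) = -4

Propagation after the edit:
  s2 feeds no computation that the output demands — nothing is marked dirty and nothing runs.

Key observation: s2 is never demanded by the output, so the edit triggers no recomputation at all.

New value of d12: -4.
Derived signals that run: none — 0 in total.
Values that change: s2.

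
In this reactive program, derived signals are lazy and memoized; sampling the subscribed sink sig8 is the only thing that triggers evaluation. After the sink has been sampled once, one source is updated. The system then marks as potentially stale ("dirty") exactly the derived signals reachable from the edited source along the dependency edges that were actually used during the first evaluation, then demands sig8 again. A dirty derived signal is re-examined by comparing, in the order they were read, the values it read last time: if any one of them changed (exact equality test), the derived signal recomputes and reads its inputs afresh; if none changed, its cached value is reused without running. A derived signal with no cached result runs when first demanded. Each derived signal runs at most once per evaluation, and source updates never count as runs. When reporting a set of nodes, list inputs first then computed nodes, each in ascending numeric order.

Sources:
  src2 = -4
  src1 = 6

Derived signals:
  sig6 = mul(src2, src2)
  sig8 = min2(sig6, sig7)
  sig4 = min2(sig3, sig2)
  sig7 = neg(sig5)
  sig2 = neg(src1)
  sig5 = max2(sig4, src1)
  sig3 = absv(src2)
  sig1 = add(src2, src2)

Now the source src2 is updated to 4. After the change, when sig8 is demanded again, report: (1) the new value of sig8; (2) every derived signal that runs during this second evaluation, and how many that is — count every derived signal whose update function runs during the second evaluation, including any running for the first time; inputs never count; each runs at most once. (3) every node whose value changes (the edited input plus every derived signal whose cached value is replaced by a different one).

First demand of the output computes:
  sig2 = neg(6) = -6
  sig3 = absv(-4) = 4
  sig4 = min2(4, -6) = -6
  sig5 = max2(-6, 6) = 6
  sig6 = mul(-4, -4) = 16
  sig7 = neg(6) = -6
  sig8 = min2(16, -6) = -6

After the edit, cleaning proceeds:
  sig3: a read changed (src2 -4->4) — executes, giving 4 — identical to its old value.
  sig4: dirty, but its reads are unchanged (sig3 unchanged, sig2 unchanged); cached -6 stands.
  sig5: dirty, but its reads are unchanged (sig4 unchanged, src1 unchanged); cached 6 stands.
  sig6: a read changed (src2 -4->4; src2 -4->4) — executes, giving 16 — identical to its old value.
  sig7: dirty, but its reads are unchanged (sig5 unchanged); cached -6 stands.
  sig8: dirty, but its reads are unchanged (sig6 unchanged, sig7 unchanged); cached -6 stands.

Note where the cutoff bites: sig4 is checked, finds nothing changed, and keeps its cache.

Demanding sig8 again yields -6.
2 derived signals run: sig3, sig6.
The nodes whose values change: src2.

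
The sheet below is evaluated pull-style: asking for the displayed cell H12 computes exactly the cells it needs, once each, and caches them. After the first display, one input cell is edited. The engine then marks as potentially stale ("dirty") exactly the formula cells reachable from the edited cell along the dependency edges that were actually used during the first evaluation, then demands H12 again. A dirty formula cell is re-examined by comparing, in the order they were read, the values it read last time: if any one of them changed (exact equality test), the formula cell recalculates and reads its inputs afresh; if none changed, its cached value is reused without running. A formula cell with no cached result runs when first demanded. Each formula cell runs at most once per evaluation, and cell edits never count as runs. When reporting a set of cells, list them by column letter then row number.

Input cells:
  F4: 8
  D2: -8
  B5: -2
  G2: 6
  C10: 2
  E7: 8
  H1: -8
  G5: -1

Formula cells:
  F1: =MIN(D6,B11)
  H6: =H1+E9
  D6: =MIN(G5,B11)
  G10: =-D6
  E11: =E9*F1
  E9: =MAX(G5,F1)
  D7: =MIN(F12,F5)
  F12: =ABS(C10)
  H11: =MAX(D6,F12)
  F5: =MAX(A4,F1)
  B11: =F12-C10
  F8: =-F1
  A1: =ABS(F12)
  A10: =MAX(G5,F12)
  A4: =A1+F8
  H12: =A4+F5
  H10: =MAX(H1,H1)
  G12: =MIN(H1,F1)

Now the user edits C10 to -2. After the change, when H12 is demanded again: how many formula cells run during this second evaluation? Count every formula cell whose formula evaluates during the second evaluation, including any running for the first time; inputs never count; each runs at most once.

4 formula cells run: B11, D6, F1, F12.
Note where the cutoff bites: A1 is checked, finds nothing changed, and keeps its cache.

First demand of the output computes:
  F12 = ABS(2) = 2
  A1 = ABS(2) = 2
  B11 = 2 - 2 = 0
  D6 = MIN(-1, 0) = -1
  F1 = MIN(-1, 0) = -1
  F8 = -(-1) = 1
  A4 = 2 + 1 = 3
  F5 = MAX(3, -1) = 3
  H12 = 3 + 3 = 6

After the edit, cleaning proceeds:
  F12: a read changed (C10 2->-2) — executes, giving 2 — identical to its old value.
  A1: dirty, but its reads are unchanged (F12 unchanged); cached 2 stands.
  B11: a read changed (C10 2->-2) — executes, giving 4.
  D6: a read changed (B11 0->4) — executes, giving -1 — identical to its old value.
  F1: a read changed (B11 0->4) — executes, giving -1 — identical to its old value.
  F8: dirty, but its reads are unchanged (F1 unchanged); cached 1 stands.
  A4: dirty, but its reads are unchanged (A1 unchanged, F8 unchanged); cached 3 stands.
  F5: dirty, but its reads are unchanged (A4 unchanged, F1 unchanged); cached 3 stands.
  H12: dirty, but its reads are unchanged (A4 unchanged, F5 unchanged); cached 6 stands.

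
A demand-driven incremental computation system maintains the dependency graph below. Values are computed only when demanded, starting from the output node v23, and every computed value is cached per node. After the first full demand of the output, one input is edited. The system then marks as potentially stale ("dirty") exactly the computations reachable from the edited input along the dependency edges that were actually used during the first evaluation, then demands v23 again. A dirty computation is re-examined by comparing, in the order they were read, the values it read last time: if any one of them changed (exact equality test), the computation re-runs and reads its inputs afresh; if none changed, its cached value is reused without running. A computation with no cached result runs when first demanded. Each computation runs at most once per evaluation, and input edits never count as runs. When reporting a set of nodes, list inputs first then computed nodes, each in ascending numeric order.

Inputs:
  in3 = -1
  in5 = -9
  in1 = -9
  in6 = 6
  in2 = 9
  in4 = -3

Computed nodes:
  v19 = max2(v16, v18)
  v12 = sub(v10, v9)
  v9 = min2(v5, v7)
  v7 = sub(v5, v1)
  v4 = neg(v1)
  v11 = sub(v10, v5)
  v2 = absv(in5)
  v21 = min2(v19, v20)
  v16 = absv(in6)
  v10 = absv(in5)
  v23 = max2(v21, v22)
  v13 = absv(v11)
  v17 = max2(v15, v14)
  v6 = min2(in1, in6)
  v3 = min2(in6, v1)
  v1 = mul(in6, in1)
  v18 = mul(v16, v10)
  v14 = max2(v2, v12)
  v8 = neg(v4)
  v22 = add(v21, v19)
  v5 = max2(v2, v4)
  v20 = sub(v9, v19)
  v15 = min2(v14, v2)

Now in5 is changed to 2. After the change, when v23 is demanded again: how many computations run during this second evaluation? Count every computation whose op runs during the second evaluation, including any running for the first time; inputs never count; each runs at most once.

Computations that run: v2, v5, v10, v18, v19, v20, v21, v22, v23 — 9 in total.
Key observation: the cutoff stops propagation at v7 — its inputs' values are unchanged, so it reuses its cache.

First evaluation (everything demanded from the output):
  v1 = mul(6, -9) = -54
  v2 = absv(-9) = 9
  v4 = neg(-54) = 54
  v5 = max2(9, 54) = 54
  v7 = sub(54, -54) = 108
  v9 = min2(54, 108) = 54
  v10 = absv(-9) = 9
  v16 = absv(6) = 6
  v18 = mul(6, 9) = 54
  v19 = max2(6, 54) = 54
  v20 = sub(54, 54) = 0
  v21 = min2(54, 0) = 0
  v22 = add(0, 54) = 54
  v23 = max2(0, 54) = 54

Propagation after the edit:
  v2: runs — in5 -9->2; result 2.
  v5: runs — v2 9->2; result 54 (same value as before).
  v7: checked — values it read are unchanged (v5 unchanged, v1 unchanged); reused cached 108 without running.
  v9: checked — values it read are unchanged (v5 unchanged, v7 unchanged); reused cached 54 without running.
  v10: runs — in5 -9->2; result 2.
  v18: runs — v10 9->2; result 12.
  v19: runs — v18 54->12; result 12.
  v20: runs — v19 54->12; result 42.
  v21: runs — v19 54->12; v20 0->42; result 12.
  v22: runs — v21 0->12; v19 54->12; result 24.
  v23: runs — v21 0->12; v22 54->24; result 24.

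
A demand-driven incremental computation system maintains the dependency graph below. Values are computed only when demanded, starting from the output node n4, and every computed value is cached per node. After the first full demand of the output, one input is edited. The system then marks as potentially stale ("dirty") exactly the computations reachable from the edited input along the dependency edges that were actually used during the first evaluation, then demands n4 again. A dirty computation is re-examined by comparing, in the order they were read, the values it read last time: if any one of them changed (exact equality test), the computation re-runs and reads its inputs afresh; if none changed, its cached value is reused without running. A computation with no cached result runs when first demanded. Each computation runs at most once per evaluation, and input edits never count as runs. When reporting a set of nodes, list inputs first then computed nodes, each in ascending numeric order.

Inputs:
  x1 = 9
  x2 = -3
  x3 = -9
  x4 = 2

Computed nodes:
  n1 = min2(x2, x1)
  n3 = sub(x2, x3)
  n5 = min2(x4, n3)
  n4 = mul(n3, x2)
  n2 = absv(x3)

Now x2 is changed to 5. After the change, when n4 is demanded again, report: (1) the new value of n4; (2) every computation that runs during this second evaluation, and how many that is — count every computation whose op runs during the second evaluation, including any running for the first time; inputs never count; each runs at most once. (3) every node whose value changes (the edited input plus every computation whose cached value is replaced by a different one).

New value of n4: 70.
Computations that run: n3, n4 — 2 in total.
Values that change: x2, n3, n4.

First evaluation (everything demanded from the output):
  n3 = sub(-3, -9) = 6
  n4 = mul(6, -3) = -18

Propagation after the edit:
  n3: runs — x2 -3->5; result 14.
  n4: runs — n3 6->14; x2 -3->5; result 70.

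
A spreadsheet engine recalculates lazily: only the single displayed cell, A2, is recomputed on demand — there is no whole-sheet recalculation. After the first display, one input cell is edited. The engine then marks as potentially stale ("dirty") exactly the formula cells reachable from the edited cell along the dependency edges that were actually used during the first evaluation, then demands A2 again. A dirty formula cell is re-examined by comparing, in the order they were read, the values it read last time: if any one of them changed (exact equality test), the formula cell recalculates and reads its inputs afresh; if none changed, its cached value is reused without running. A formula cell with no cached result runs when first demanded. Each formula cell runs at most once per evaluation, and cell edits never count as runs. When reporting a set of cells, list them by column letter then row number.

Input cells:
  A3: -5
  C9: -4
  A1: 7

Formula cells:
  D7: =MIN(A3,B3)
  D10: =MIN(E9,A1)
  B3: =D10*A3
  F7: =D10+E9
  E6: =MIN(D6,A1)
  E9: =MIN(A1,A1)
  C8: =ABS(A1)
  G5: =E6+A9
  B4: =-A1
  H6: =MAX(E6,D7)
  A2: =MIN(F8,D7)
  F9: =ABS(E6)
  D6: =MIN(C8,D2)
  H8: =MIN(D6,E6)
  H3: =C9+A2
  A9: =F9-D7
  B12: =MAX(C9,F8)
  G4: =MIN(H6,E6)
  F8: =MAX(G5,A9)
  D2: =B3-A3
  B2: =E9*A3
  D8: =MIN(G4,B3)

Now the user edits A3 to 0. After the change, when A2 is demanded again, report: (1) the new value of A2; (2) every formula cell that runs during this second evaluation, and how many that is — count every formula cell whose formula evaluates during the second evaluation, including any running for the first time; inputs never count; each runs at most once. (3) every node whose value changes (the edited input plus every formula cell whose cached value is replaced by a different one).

First evaluation (everything demanded from the output):
  C8 = ABS(7) = 7
  E9 = MIN(7, 7) = 7
  D10 = MIN(7, 7) = 7
  B3 = 7 * -5 = -35
  D2 = -35 - -5 = -30
  D6 = MIN(7, -30) = -30
  D7 = MIN(-5, -35) = -35
  E6 = MIN(-30, 7) = -30
  F9 = ABS(-30) = 30
  A9 = 30 - -35 = 65
  G5 = -30 + 65 = 35
  F8 = MAX(35, 65) = 65
  A2 = MIN(65, -35) = -35

Propagation after the edit:
  B3: runs — A3 -5->0; result 0.
  D2: runs — B3 -35->0; A3 -5->0; result 0.
  D6: runs — D2 -30->0; result 0.
  D7: runs — A3 -5->0; B3 -35->0; result 0.
  E6: runs — D6 -30->0; result 0.
  F9: runs — E6 -30->0; result 0.
  A9: runs — F9 30->0; D7 -35->0; result 0.
  G5: runs — E6 -30->0; A9 65->0; result 0.
  F8: runs — G5 35->0; A9 65->0; result 0.
  A2: runs — F8 65->0; D7 -35->0; result 0.

New value of A2: 0.
Formula cells that run: A2, A9, B3, D2, D6, D7, E6, F8, F9, G5 — 10 in total.
Values that change: A2, A3, A9, B3, D2, D6, D7, E6, F8, F9, G5.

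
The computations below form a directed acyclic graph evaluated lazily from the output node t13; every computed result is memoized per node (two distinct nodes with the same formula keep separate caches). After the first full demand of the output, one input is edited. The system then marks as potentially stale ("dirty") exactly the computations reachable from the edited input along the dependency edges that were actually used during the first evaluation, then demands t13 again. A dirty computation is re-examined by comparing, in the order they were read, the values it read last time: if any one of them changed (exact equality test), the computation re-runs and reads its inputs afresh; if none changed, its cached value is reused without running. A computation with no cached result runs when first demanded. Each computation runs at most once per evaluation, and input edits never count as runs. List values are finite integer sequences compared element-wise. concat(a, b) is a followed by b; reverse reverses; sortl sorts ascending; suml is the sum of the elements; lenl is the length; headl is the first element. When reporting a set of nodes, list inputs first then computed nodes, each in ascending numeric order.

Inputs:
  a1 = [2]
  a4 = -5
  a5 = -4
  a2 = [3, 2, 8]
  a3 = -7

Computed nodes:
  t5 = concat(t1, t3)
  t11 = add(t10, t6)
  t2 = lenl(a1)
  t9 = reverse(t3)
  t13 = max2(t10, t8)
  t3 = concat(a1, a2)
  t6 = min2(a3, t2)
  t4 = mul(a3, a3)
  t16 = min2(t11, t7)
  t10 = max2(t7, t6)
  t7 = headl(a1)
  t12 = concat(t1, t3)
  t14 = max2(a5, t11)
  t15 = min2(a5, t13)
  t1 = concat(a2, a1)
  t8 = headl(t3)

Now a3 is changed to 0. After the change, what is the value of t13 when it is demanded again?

First demand of the output computes:
  t2 = lenl([2]) = 1
  t3 = concat([2], [3, 2, 8]) = [2, 3, 2, 8]
  t6 = min2(-7, 1) = -7
  t7 = headl([2]) = 2
  t8 = headl([2, 3, 2, 8]) = 2
  t10 = max2(2, -7) = 2
  t13 = max2(2, 2) = 2

After the edit, cleaning proceeds:
  t6: a read changed (a3 -7->0) — executes, giving 0.
  t10: a read changed (t6 -7->0) — executes, giving 2 — identical to its old value.
  t13: dirty, but its reads are unchanged (t10 unchanged, t8 unchanged); cached 2 stands.

Note the absorption at t10: it re-runs yet its value is the same, leaving the output's value untouched.

Demanding t13 again yields 2.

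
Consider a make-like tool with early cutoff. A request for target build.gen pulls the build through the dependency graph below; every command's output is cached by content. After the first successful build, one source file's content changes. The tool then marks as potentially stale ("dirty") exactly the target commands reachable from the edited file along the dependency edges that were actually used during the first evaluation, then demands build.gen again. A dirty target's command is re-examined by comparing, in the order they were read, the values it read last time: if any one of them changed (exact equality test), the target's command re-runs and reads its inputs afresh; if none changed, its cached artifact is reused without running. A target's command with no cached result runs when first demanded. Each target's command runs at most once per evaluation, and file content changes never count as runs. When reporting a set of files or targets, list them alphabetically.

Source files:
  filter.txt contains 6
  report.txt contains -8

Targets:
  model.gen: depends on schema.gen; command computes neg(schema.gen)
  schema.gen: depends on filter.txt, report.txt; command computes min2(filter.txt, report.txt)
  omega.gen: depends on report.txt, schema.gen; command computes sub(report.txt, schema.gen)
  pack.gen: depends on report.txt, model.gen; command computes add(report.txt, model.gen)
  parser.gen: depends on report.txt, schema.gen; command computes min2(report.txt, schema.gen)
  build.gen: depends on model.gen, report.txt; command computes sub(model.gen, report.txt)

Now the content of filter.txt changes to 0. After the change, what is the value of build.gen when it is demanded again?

Demanding build.gen again yields 16.
Note the absorption at schema.gen: it re-runs yet its value is the same, leaving the output's value untouched.

First demand of the output computes:
  schema.gen = min2(6, -8) = -8
  model.gen = neg(-8) = 8
  build.gen = sub(8, -8) = 16

After the edit, cleaning proceeds:
  schema.gen: a read changed (filter.txt 6->0) — executes, giving -8 — identical to its old value.
  model.gen: dirty, but its reads are unchanged (schema.gen unchanged); cached 8 stands.
  build.gen: dirty, but its reads are unchanged (model.gen unchanged, report.txt unchanged); cached 16 stands.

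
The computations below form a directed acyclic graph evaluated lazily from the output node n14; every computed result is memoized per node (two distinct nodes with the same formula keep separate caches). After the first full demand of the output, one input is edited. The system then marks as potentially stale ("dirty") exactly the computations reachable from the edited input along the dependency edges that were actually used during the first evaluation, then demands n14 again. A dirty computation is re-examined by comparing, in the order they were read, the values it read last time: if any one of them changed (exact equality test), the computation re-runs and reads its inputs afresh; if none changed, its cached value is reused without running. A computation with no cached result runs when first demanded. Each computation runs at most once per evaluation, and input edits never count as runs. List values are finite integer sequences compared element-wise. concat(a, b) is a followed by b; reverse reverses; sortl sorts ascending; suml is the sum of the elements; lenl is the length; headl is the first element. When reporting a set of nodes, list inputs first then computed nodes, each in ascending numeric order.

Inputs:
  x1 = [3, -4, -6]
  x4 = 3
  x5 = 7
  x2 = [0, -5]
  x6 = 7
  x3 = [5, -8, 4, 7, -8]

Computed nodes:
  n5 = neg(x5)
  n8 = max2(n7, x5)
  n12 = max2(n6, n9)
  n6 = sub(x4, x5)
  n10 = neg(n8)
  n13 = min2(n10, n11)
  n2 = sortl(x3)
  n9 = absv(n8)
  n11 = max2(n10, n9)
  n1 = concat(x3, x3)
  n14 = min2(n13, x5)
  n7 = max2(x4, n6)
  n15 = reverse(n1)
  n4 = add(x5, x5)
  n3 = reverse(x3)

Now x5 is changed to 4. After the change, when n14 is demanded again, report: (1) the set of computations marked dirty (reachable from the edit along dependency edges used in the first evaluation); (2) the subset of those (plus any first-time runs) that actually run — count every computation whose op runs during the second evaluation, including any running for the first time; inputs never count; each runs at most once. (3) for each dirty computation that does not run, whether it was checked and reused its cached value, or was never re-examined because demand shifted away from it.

The edit dirties: n6, n7, n8, n9, n10, n11, n13, n14.
8 computations run: n6, n7, n8, n9, n10, n11, n13, n14.
No dirty computation escaped a run.

First demand of the output computes:
  n6 = sub(3, 7) = -4
  n7 = max2(3, -4) = 3
  n8 = max2(3, 7) = 7
  n9 = absv(7) = 7
  n10 = neg(7) = -7
  n11 = max2(-7, 7) = 7
  n13 = min2(-7, 7) = -7
  n14 = min2(-7, 7) = -7

After the edit, cleaning proceeds:
  n6: a read changed (x5 7->4) — executes, giving -1.
  n7: a read changed (n6 -4->-1) — executes, giving 3 — identical to its old value.
  n8: a read changed (x5 7->4) — executes, giving 4.
  n9: a read changed (n8 7->4) — executes, giving 4.
  n10: a read changed (n8 7->4) — executes, giving -4.
  n11: a read changed (n10 -7->-4; n9 7->4) — executes, giving 4.
  n13: a read changed (n10 -7->-4; n11 7->4) — executes, giving -4.
  n14: a read changed (n13 -7->-4; x5 7->4) — executes, giving -4.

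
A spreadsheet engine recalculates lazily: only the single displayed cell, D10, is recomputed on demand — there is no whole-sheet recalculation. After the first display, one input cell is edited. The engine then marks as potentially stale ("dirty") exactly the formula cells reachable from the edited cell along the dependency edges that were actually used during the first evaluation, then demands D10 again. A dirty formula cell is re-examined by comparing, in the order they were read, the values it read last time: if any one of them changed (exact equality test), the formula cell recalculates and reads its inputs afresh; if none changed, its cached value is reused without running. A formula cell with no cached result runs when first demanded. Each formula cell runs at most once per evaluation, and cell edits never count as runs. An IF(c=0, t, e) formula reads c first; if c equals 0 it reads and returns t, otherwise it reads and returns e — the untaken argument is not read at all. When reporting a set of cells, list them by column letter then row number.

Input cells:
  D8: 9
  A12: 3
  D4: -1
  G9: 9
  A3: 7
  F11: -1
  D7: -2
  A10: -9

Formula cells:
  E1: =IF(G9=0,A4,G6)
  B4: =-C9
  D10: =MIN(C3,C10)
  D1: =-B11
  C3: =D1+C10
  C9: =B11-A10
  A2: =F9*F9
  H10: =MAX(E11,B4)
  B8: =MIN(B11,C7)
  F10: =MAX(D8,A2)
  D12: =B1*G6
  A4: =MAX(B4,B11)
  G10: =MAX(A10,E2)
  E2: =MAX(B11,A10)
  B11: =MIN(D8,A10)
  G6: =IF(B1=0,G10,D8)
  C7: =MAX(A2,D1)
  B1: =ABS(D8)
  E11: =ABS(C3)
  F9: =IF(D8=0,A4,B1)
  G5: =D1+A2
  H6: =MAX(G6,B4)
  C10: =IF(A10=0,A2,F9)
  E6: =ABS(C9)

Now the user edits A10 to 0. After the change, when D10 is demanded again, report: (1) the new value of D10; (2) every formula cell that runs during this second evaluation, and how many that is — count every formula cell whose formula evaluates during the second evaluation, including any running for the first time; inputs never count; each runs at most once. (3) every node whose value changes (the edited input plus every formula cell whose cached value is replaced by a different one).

First evaluation (everything demanded from the output):
  B1 = ABS(9) = 9
  B11 = MIN(9, -9) = -9
  D1 = -(-9) = 9
  F9 = IF(D8=0: D8=9 -> else branch B1) = 9
  C10 = IF(A10=0: A10=-9 -> else branch F9) = 9
  C3 = 9 + 9 = 18
  D10 = MIN(18, 9) = 9

Propagation after the edit:
  A2: demanded for the first time — runs, produces 81.
  B11: runs — A10 -9->0; result 0.
  C10: runs — A10 -9->0; result 81.
  D1: runs — B11 -9->0; result 0.
  C3: runs — D1 9->0; C10 9->81; result 81.
  D10: runs — C3 18->81; C10 9->81; result 81.

Key observation: a condition flipped, so demand reaches new nodes — A2 runs for the first time.

New value of D10: 81.
Formula cells that run: A2, B11, C3, C10, D1, D10 — 6 in total.
Values that change: A10, B11, C3, C10, D1, D10.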